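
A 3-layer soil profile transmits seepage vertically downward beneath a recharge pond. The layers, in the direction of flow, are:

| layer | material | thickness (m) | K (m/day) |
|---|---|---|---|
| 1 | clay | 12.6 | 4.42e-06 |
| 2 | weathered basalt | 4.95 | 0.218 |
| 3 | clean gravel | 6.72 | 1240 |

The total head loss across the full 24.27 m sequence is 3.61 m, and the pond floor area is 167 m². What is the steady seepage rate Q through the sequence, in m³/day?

0.000211

Flow is perpendicular to layering, so the layers act in series and the equivalent K is the thickness-weighted harmonic mean.
Total thickness L = 12.6 + 4.95 + 6.72 = 24.27 m.
Σ(b_i/K_i) = 12.6/4.42e-06 + 4.95/0.218 + 6.72/1240 = 2.851e+06 d.
K_eq = L / Σ(b_i/K_i) = 24.27 / 2.851e+06 = 8.514e-06 m/day.
Q = K_eq · A · (Δh/L) = 8.514e-06 × 167 × (3.61/24.27) = 0.0002115 m³/day.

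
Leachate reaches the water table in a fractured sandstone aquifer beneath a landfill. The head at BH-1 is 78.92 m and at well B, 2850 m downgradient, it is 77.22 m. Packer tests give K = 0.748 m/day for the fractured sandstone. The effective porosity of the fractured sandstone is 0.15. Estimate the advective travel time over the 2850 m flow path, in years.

Hydraulic gradient i = (78.92 − 77.22) / 2850 = 1.7 / 2850 = 0.0005965.
Darcy flux q = K · i = 0.7480 × 0.0005965 = 0.0004462 m/day.
Seepage velocity v = q / n_e = 0.0004462 / 0.15 = 0.002975 m/day.
Travel time t = L / v = 2850 / 0.002975 = 9.581e+05 days = 2623 years.

2620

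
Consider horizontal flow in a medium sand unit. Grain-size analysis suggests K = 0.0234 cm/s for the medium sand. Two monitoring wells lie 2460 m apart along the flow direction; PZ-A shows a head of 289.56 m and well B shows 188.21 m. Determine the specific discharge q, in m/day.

Convert K: 0.0234 cm/s × 864 = 20.22 m/day.
Hydraulic gradient i = (289.56 − 188.21) / 2460 = 101.35 / 2460 = 0.04120.
Specific discharge q = K · i = 20.22 × 0.04120 = 0.8329 m/day.

0.833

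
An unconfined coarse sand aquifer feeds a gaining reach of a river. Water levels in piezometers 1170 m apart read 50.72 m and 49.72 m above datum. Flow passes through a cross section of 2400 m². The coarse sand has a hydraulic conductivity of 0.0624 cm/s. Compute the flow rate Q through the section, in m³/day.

Convert K: 0.0624 cm/s × 864 = 53.91 m/day.
Hydraulic gradient i = (50.72 − 49.72) / 1170 = 1 / 1170 = 0.0008547.
Darcy's law: Q = K · A · i = 53.91 × 2400 × 0.0008547 = 110.6 m³/day.

111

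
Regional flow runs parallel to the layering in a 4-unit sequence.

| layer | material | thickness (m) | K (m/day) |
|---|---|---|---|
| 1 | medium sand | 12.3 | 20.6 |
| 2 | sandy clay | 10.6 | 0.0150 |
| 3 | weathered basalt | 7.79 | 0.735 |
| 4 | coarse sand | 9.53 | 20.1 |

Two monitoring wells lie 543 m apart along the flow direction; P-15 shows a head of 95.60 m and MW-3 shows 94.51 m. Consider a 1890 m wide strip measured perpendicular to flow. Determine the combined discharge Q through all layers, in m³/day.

1710

Flow is parallel to layering, so each bed carries its own Darcy discharge and the transmissivities add.
Σ(K_i·b_i) = 20.6×12.3 + 0.0150×10.6 + 0.735×7.79 + 20.1×9.53 = 450.8 m²/day.
Hydraulic gradient i = (95.60 − 94.51) / 543 = 1.09 / 543 = 0.002007.
Q = Σ(K_i·b_i) · W · i = 450.8 × 1890 × 0.002007 = 1710 m³/day.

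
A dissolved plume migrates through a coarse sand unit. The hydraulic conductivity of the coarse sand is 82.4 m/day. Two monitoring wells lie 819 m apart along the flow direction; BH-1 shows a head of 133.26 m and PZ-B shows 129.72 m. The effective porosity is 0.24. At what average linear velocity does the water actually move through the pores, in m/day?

1.48

Hydraulic gradient i = (133.26 − 129.72) / 819 = 3.54 / 819 = 0.004322.
Darcy flux q = K · i = 82.40 × 0.004322 = 0.3562 m/day.
Seepage velocity v = q / n_e = 0.3562 / 0.24 = 1.484 m/day.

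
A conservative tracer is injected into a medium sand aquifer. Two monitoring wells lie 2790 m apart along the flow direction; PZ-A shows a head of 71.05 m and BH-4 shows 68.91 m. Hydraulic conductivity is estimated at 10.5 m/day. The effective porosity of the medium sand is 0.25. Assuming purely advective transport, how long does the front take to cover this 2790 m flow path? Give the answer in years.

Hydraulic gradient i = (71.05 − 68.91) / 2790 = 2.14 / 2790 = 0.0007670.
Darcy flux q = K · i = 10.50 × 0.0007670 = 0.008054 m/day.
Seepage velocity v = q / n_e = 0.008054 / 0.25 = 0.03222 m/day.
Travel time t = L / v = 2790 / 0.03222 = 86605 days = 237.1 years.

237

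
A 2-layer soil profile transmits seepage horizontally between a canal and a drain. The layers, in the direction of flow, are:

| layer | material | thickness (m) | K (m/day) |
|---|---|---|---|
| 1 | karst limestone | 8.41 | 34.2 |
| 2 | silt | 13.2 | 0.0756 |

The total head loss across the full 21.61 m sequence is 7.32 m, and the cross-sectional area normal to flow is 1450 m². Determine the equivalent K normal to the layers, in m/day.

0.124

Flow is perpendicular to layering, so the layers act in series and the equivalent K is the thickness-weighted harmonic mean.
Total thickness L = 8.41 + 13.2 = 21.61 m.
Σ(b_i/K_i) = 8.41/34.2 + 13.2/0.0756 = 174.8 d.
K_eq = L / Σ(b_i/K_i) = 21.61 / 174.8 = 0.1236 m/day.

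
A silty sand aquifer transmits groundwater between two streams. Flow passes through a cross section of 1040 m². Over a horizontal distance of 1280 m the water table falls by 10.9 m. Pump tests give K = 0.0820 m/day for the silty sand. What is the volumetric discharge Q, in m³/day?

0.726

Hydraulic gradient i = Δh / L = 10.9 / 1280 = 0.008516.
Darcy's law: Q = K · A · i = 0.08200 × 1040 × 0.008516 = 0.7262 m³/day.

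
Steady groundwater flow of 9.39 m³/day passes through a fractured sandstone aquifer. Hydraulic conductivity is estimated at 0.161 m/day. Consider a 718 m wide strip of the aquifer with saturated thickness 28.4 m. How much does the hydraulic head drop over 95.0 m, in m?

0.272

Cross-sectional area A = 718 × 28.4 = 20391 m².
From Q = K·A·i, i = Q / (K·A) = 9.39 / (0.1610 × 20391) = 0.002860.
Head loss Δh = i · L = 0.002860 × 95.0 = 0.2717 m.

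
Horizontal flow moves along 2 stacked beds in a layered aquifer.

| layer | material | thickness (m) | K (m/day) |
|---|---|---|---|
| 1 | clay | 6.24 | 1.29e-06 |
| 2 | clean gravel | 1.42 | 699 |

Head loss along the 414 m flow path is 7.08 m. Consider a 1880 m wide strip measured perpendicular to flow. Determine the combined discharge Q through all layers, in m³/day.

Flow is parallel to layering, so each bed carries its own Darcy discharge and the transmissivities add.
Σ(K_i·b_i) = 1.29e-06×6.24 + 699×1.42 = 992.6 m²/day.
Hydraulic gradient i = Δh / L = 7.08 / 414 = 0.01710.
Q = Σ(K_i·b_i) · W · i = 992.6 × 1880 × 0.01710 = 31912 m³/day.

31900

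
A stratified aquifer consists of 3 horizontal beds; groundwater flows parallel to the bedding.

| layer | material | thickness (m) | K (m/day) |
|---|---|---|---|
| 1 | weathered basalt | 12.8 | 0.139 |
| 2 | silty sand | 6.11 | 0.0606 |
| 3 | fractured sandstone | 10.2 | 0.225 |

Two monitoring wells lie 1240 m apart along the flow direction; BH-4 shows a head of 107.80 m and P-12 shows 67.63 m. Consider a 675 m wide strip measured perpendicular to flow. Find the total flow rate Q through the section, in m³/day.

97.2

Flow is parallel to layering, so each bed carries its own Darcy discharge and the transmissivities add.
Σ(K_i·b_i) = 0.139×12.8 + 0.0606×6.11 + 0.225×10.2 = 4.444 m²/day.
Hydraulic gradient i = (107.80 − 67.63) / 1240 = 40.17 / 1240 = 0.03240.
Q = Σ(K_i·b_i) · W · i = 4.444 × 675 × 0.03240 = 97.19 m³/day.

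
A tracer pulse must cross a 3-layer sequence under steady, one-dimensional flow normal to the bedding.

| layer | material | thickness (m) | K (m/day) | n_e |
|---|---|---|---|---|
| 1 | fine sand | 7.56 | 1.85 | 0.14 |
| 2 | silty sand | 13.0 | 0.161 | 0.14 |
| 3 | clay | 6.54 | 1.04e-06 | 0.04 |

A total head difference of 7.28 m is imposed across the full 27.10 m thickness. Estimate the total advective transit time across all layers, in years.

With flow normal to the layers, continuity requires the same specific discharge q through every layer.
Σ(b_i/K_i) = 7.56/1.85 + 13.0/0.161 + 6.54/1.04e-06 = 6.289e+06 d.
q = Δh / Σ(b_i/K_i) = 7.28 / 6.289e+06 = 1.158e-06 m/day.
In each layer the seepage velocity is v_i = q/n_i, so the layer transit time is t_i = b_i·n_i / q:
  layer 1 (fine sand): t_1 = 7.56 × 0.14 / 1.158e-06 = 9.143e+05 d
  layer 2 (silty sand): t_2 = 13.0 × 0.14 / 1.158e-06 = 1.572e+06 d
  layer 3 (clay): t_3 = 6.54 × 0.04 / 1.158e-06 = 2.260e+05 d
Total t = Σ t_i = 2.712e+06 days = 7426 years.

7430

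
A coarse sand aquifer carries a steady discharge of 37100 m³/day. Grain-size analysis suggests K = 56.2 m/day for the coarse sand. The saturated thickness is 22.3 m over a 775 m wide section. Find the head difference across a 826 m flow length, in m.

31.6

Cross-sectional area A = 775 × 22.3 = 17282 m².
From Q = K·A·i, i = Q / (K·A) = 37100 / (56.20 × 17282) = 0.03820.
Head loss Δh = i · L = 0.03820 × 826 = 31.55 m.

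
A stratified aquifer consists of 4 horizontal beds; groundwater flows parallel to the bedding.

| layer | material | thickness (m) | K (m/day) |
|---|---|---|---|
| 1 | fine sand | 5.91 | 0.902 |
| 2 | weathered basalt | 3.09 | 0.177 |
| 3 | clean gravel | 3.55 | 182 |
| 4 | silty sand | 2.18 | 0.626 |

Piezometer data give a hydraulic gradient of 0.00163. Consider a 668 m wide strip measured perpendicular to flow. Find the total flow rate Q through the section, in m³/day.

Flow is parallel to layering, so each bed carries its own Darcy discharge and the transmissivities add.
Σ(K_i·b_i) = 0.902×5.91 + 0.177×3.09 + 182×3.55 + 0.626×2.18 = 653.3 m²/day.
Hydraulic gradient i = 0.00163.
Q = Σ(K_i·b_i) · W · i = 653.3 × 668 × 0.001630 = 711.4 m³/day.

711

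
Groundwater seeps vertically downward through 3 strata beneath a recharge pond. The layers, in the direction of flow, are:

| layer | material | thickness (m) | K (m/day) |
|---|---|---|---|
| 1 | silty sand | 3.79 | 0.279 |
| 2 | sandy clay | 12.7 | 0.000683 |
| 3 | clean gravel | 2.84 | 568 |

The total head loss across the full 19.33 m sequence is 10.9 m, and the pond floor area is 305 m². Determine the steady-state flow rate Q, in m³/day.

0.179

Flow is perpendicular to layering, so the layers act in series and the equivalent K is the thickness-weighted harmonic mean.
Total thickness L = 3.79 + 12.7 + 2.84 = 19.33 m.
Σ(b_i/K_i) = 3.79/0.279 + 12.7/0.000683 + 2.84/568 = 18608 d.
K_eq = L / Σ(b_i/K_i) = 19.33 / 18608 = 0.001039 m/day.
Q = K_eq · A · (Δh/L) = 0.001039 × 305 × (10.9/19.33) = 0.1787 m³/day.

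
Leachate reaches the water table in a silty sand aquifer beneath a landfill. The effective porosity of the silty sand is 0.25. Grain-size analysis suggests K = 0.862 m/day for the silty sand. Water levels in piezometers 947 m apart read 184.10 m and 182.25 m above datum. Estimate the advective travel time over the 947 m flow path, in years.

385

Hydraulic gradient i = (184.10 − 182.25) / 947 = 1.85 / 947 = 0.001954.
Darcy flux q = K · i = 0.8620 × 0.001954 = 0.001684 m/day.
Seepage velocity v = q / n_e = 0.001684 / 0.25 = 0.006736 m/day.
Travel time t = L / v = 947 / 0.006736 = 1.406e+05 days = 384.9 years.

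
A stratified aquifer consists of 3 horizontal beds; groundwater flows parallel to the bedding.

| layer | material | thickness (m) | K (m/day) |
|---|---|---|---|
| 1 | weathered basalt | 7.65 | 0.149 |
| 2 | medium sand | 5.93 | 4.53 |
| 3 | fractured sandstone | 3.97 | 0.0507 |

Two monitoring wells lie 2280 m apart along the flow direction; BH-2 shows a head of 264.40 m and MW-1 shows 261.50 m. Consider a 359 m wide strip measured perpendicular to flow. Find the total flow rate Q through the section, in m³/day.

Flow is parallel to layering, so each bed carries its own Darcy discharge and the transmissivities add.
Σ(K_i·b_i) = 0.149×7.65 + 4.53×5.93 + 0.0507×3.97 = 28.20 m²/day.
Hydraulic gradient i = (264.40 − 261.50) / 2280 = 2.9 / 2280 = 0.001272.
Q = Σ(K_i·b_i) · W · i = 28.20 × 359 × 0.001272 = 12.88 m³/day.

12.9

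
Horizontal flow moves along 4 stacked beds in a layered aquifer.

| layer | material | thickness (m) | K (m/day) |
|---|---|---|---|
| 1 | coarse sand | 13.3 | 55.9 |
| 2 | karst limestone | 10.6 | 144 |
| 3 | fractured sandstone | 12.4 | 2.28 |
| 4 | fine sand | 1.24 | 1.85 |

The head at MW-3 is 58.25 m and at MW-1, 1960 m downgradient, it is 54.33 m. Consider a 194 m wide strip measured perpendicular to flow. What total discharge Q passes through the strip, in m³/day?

893

Flow is parallel to layering, so each bed carries its own Darcy discharge and the transmissivities add.
Σ(K_i·b_i) = 55.9×13.3 + 144×10.6 + 2.28×12.4 + 1.85×1.24 = 2300 m²/day.
Hydraulic gradient i = (58.25 − 54.33) / 1960 = 3.92 / 1960 = 0.002000.
Q = Σ(K_i·b_i) · W · i = 2300 × 194 × 0.002000 = 892.6 m³/day.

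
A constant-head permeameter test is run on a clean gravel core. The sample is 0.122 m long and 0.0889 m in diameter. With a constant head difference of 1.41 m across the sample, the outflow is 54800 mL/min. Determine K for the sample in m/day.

1100

Cross-sectional area A = π·(d/2)² = π × (0.0889/2)² = 0.006207 m².
Convert discharge: 54800 mL/min = 0.0009133 m³/s.
Darcy's law rearranged: K = Q·L / (A·Δh) = 0.0009133 × 0.122 / (0.006207 × 1.41) = 0.01273 m/s = 1100 m/day.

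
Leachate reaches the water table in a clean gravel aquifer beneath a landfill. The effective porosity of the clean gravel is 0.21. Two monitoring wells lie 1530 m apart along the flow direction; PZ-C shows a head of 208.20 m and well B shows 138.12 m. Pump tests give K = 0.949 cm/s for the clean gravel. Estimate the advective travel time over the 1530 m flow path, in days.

Convert K: 0.949 cm/s × 864 = 819.9 m/day.
Hydraulic gradient i = (208.20 − 138.12) / 1530 = 70.08 / 1530 = 0.04580.
Darcy flux q = K · i = 819.9 × 0.04580 = 37.56 m/day.
Seepage velocity v = q / n_e = 37.56 / 0.21 = 178.8 m/day.
Travel time t = L / v = 1530 / 178.8 = 8.555 days.

8.56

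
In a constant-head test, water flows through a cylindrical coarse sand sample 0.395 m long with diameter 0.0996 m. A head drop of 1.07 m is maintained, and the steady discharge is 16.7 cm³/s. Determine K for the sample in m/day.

68.4

Cross-sectional area A = π·(d/2)² = π × (0.0996/2)² = 0.007791 m².
Convert discharge: 16.7 cm³/s = 1.670e-05 m³/s.
Darcy's law rearranged: K = Q·L / (A·Δh) = 1.670e-05 × 0.395 / (0.007791 × 1.07) = 0.0007913 m/s = 68.37 m/day.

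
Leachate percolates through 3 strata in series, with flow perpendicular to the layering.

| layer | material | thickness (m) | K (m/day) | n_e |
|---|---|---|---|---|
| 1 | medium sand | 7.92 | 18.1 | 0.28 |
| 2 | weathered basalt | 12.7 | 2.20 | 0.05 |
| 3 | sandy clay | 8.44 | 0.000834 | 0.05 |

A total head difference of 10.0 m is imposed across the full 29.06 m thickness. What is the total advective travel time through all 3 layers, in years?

9.08

With flow normal to the layers, continuity requires the same specific discharge q through every layer.
Σ(b_i/K_i) = 7.92/18.1 + 12.7/2.20 + 8.44/0.000834 = 10126 d.
q = Δh / Σ(b_i/K_i) = 10.0 / 10126 = 0.0009875 m/day.
In each layer the seepage velocity is v_i = q/n_i, so the layer transit time is t_i = b_i·n_i / q:
  layer 1 (medium sand): t_1 = 7.92 × 0.28 / 0.0009875 = 2246 d
  layer 2 (weathered basalt): t_2 = 12.7 × 0.05 / 0.0009875 = 643.0 d
  layer 3 (sandy clay): t_3 = 8.44 × 0.05 / 0.0009875 = 427.3 d
Total t = Σ t_i = 3316 days = 9.078 years.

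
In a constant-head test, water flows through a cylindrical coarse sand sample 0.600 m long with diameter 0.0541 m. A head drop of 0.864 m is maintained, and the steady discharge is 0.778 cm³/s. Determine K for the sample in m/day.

Cross-sectional area A = π·(d/2)² = π × (0.0541/2)² = 0.002299 m².
Convert discharge: 0.778 cm³/s = 7.780e-07 m³/s.
Darcy's law rearranged: K = Q·L / (A·Δh) = 7.780e-07 × 0.600 / (0.002299 × 0.864) = 0.0002350 m/s = 20.31 m/day.

20.3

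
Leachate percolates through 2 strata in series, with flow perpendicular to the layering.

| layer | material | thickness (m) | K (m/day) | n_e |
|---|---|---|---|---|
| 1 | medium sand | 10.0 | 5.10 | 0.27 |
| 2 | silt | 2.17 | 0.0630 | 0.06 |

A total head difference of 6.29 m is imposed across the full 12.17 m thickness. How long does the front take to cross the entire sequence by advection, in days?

16.4

With flow normal to the layers, continuity requires the same specific discharge q through every layer.
Σ(b_i/K_i) = 10.0/5.10 + 2.17/0.0630 = 36.41 d.
q = Δh / Σ(b_i/K_i) = 6.29 / 36.41 = 0.1728 m/day.
In each layer the seepage velocity is v_i = q/n_i, so the layer transit time is t_i = b_i·n_i / q:
  layer 1 (medium sand): t_1 = 10.0 × 0.27 / 0.1728 = 15.63 d
  layer 2 (silt): t_2 = 2.17 × 0.06 / 0.1728 = 0.7536 d
Total t = Σ t_i = 16.38 days.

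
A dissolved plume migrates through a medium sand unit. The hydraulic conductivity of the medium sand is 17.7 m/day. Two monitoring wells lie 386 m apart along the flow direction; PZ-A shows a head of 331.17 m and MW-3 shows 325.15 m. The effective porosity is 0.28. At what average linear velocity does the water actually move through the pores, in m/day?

0.986

Hydraulic gradient i = (331.17 − 325.15) / 386 = 6.02 / 386 = 0.01560.
Darcy flux q = K · i = 17.70 × 0.01560 = 0.2760 m/day.
Seepage velocity v = q / n_e = 0.2760 / 0.28 = 0.9859 m/day.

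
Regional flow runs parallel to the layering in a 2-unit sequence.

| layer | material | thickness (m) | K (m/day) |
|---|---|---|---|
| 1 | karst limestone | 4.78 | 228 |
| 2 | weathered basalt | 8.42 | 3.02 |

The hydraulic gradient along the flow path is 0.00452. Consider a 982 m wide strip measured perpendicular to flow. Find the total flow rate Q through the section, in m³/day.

4950

Flow is parallel to layering, so each bed carries its own Darcy discharge and the transmissivities add.
Σ(K_i·b_i) = 228×4.78 + 3.02×8.42 = 1115 m²/day.
Hydraulic gradient i = 0.00452.
Q = Σ(K_i·b_i) · W · i = 1115 × 982 × 0.004520 = 4950 m³/day.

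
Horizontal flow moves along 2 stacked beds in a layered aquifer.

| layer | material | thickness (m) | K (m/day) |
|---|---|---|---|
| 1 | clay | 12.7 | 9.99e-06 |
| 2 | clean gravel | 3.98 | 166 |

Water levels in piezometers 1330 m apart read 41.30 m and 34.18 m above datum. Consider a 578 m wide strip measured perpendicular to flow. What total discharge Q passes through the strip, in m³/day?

2040

Flow is parallel to layering, so each bed carries its own Darcy discharge and the transmissivities add.
Σ(K_i·b_i) = 9.99e-06×12.7 + 166×3.98 = 660.7 m²/day.
Hydraulic gradient i = (41.30 − 34.18) / 1330 = 7.12 / 1330 = 0.005353.
Q = Σ(K_i·b_i) · W · i = 660.7 × 578 × 0.005353 = 2044 m³/day.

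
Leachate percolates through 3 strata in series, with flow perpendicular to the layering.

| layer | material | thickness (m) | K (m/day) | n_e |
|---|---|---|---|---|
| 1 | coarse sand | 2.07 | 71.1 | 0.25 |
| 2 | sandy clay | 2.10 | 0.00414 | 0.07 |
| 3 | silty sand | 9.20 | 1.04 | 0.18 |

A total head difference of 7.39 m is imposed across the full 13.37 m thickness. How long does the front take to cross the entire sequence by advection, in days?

With flow normal to the layers, continuity requires the same specific discharge q through every layer.
Σ(b_i/K_i) = 2.07/71.1 + 2.10/0.00414 + 9.20/1.04 = 516.1 d.
q = Δh / Σ(b_i/K_i) = 7.39 / 516.1 = 0.01432 m/day.
In each layer the seepage velocity is v_i = q/n_i, so the layer transit time is t_i = b_i·n_i / q:
  layer 1 (coarse sand): t_1 = 2.07 × 0.25 / 0.01432 = 36.14 d
  layer 2 (sandy clay): t_2 = 2.10 × 0.07 / 0.01432 = 10.27 d
  layer 3 (silty sand): t_3 = 9.20 × 0.18 / 0.01432 = 115.7 d
Total t = Σ t_i = 162.1 days.

162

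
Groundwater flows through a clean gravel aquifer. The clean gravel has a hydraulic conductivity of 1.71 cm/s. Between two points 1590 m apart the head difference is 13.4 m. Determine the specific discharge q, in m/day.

12.5

Convert K: 1.71 cm/s × 864 = 1477 m/day.
Hydraulic gradient i = Δh / L = 13.4 / 1590 = 0.008428.
Specific discharge q = K · i = 1477 × 0.008428 = 12.45 m/day.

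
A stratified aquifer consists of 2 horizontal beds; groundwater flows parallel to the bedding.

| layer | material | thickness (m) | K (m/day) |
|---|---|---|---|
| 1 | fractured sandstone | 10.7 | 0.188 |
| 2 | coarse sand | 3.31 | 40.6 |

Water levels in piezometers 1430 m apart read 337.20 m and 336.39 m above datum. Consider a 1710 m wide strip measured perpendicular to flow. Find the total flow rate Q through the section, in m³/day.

Flow is parallel to layering, so each bed carries its own Darcy discharge and the transmissivities add.
Σ(K_i·b_i) = 0.188×10.7 + 40.6×3.31 = 136.4 m²/day.
Hydraulic gradient i = (337.20 − 336.39) / 1430 = 0.81 / 1430 = 0.0005664.
Q = Σ(K_i·b_i) · W · i = 136.4 × 1710 × 0.0005664 = 132.1 m³/day.

132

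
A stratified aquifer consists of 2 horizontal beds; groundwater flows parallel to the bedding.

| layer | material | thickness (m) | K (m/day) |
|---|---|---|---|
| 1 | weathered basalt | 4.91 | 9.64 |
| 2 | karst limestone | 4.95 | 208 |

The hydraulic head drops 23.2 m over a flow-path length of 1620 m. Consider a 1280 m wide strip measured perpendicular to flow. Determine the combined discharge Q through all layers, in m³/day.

19700

Flow is parallel to layering, so each bed carries its own Darcy discharge and the transmissivities add.
Σ(K_i·b_i) = 9.64×4.91 + 208×4.95 = 1077 m²/day.
Hydraulic gradient i = Δh / L = 23.2 / 1620 = 0.01432.
Q = Σ(K_i·b_i) · W · i = 1077 × 1280 × 0.01432 = 19741 m³/day.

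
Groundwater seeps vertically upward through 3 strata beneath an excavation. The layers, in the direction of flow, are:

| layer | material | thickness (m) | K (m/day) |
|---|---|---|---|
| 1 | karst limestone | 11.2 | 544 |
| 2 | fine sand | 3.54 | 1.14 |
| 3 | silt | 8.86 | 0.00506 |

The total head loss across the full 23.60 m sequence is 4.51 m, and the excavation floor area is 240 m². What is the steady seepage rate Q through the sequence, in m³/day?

0.617

Flow is perpendicular to layering, so the layers act in series and the equivalent K is the thickness-weighted harmonic mean.
Total thickness L = 11.2 + 3.54 + 8.86 = 23.60 m.
Σ(b_i/K_i) = 11.2/544 + 3.54/1.14 + 8.86/0.00506 = 1754 d.
K_eq = L / Σ(b_i/K_i) = 23.60 / 1754 = 0.01345 m/day.
Q = K_eq · A · (Δh/L) = 0.01345 × 240 × (4.51/23.60) = 0.6171 m³/day.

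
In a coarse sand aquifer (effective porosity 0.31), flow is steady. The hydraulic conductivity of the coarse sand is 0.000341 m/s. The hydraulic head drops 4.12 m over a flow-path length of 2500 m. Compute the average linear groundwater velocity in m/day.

Convert K: 0.000341 m/s × 86400 = 29.46 m/day.
Hydraulic gradient i = Δh / L = 4.12 / 2500 = 0.001648.
Darcy flux q = K · i = 29.46 × 0.001648 = 0.04855 m/day.
Seepage velocity v = q / n_e = 0.04855 / 0.31 = 0.1566 m/day.

0.157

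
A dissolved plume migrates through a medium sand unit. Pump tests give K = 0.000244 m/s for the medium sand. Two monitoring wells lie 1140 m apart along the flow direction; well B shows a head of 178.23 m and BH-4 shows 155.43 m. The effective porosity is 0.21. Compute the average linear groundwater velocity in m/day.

2.01

Convert K: 0.000244 m/s × 86400 = 21.08 m/day.
Hydraulic gradient i = (178.23 − 155.43) / 1140 = 22.8 / 1140 = 0.02000.
Darcy flux q = K · i = 21.08 × 0.02000 = 0.4216 m/day.
Seepage velocity v = q / n_e = 0.4216 / 0.21 = 2.008 m/day.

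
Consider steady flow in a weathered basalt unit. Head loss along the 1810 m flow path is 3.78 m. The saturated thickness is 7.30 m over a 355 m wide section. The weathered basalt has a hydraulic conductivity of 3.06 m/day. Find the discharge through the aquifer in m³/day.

Cross-sectional area A = 355 × 7.30 = 2592 m².
Hydraulic gradient i = Δh / L = 3.78 / 1810 = 0.002088.
Darcy's law: Q = K · A · i = 3.060 × 2592 × 0.002088 = 16.56 m³/day.

16.6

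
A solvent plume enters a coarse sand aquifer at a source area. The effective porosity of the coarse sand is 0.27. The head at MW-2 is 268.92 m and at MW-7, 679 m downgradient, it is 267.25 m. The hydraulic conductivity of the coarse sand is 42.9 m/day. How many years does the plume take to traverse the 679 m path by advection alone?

4.76

Hydraulic gradient i = (268.92 − 267.25) / 679 = 1.67 / 679 = 0.002459.
Darcy flux q = K · i = 42.90 × 0.002459 = 0.1055 m/day.
Seepage velocity v = q / n_e = 0.1055 / 0.27 = 0.3908 m/day.
Travel time t = L / v = 679 / 0.3908 = 1738 days = 4.757 years.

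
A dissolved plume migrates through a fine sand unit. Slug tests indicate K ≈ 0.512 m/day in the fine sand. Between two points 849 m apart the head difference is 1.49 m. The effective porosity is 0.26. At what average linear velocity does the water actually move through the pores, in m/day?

Hydraulic gradient i = Δh / L = 1.49 / 849 = 0.001755.
Darcy flux q = K · i = 0.5120 × 0.001755 = 0.0008986 m/day.
Seepage velocity v = q / n_e = 0.0008986 / 0.26 = 0.003456 m/day.

0.00346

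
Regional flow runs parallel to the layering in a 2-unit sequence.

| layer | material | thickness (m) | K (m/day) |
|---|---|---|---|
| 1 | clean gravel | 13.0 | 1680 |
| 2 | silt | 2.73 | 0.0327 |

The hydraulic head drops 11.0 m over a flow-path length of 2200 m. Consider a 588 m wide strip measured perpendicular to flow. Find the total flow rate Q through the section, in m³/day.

Flow is parallel to layering, so each bed carries its own Darcy discharge and the transmissivities add.
Σ(K_i·b_i) = 1680×13.0 + 0.0327×2.73 = 21840 m²/day.
Hydraulic gradient i = Δh / L = 11.0 / 2200 = 0.005000.
Q = Σ(K_i·b_i) · W · i = 21840 × 588 × 0.005000 = 64210 m³/day.

64200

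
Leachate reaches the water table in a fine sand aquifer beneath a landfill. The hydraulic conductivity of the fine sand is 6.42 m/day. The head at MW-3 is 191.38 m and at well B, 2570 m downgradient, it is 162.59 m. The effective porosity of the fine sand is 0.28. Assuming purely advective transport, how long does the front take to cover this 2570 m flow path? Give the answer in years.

Hydraulic gradient i = (191.38 − 162.59) / 2570 = 28.79 / 2570 = 0.01120.
Darcy flux q = K · i = 6.420 × 0.01120 = 0.07192 m/day.
Seepage velocity v = q / n_e = 0.07192 / 0.28 = 0.2569 m/day.
Travel time t = L / v = 2570 / 0.2569 = 10006 days = 27.39 years.

27.4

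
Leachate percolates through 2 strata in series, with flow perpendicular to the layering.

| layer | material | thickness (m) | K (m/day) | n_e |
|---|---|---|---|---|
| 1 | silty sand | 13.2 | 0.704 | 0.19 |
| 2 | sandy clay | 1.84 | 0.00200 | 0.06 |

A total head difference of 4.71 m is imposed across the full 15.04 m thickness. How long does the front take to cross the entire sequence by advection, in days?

With flow normal to the layers, continuity requires the same specific discharge q through every layer.
Σ(b_i/K_i) = 13.2/0.704 + 1.84/0.00200 = 938.8 d.
q = Δh / Σ(b_i/K_i) = 4.71 / 938.8 = 0.005017 m/day.
In each layer the seepage velocity is v_i = q/n_i, so the layer transit time is t_i = b_i·n_i / q:
  layer 1 (silty sand): t_1 = 13.2 × 0.19 / 0.005017 = 499.9 d
  layer 2 (sandy clay): t_2 = 1.84 × 0.06 / 0.005017 = 22.00 d
Total t = Σ t_i = 521.9 days.

522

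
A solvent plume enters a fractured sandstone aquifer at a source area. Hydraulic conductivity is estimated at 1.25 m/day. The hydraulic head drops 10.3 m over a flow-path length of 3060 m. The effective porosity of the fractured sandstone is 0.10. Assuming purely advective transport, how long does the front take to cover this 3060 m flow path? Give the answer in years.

199

Hydraulic gradient i = Δh / L = 10.3 / 3060 = 0.003366.
Darcy flux q = K · i = 1.250 × 0.003366 = 0.004208 m/day.
Seepage velocity v = q / n_e = 0.004208 / 0.10 = 0.04208 m/day.
Travel time t = L / v = 3060 / 0.04208 = 72727 days = 199.1 years.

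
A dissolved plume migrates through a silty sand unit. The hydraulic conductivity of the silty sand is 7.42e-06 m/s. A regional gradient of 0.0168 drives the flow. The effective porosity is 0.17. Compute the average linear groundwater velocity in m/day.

0.0634

Convert K: 7.42e-06 m/s × 86400 = 0.6411 m/day.
Hydraulic gradient i = 0.0168.
Darcy flux q = K · i = 0.6411 × 0.01680 = 0.01077 m/day.
Seepage velocity v = q / n_e = 0.01077 / 0.17 = 0.06335 m/day.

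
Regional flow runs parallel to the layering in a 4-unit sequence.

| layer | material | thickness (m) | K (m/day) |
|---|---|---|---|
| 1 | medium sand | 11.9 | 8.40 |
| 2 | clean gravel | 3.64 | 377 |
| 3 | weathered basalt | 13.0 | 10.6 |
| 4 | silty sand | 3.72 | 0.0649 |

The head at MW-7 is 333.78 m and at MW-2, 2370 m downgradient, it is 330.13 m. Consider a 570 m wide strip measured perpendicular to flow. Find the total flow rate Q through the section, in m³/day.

1410

Flow is parallel to layering, so each bed carries its own Darcy discharge and the transmissivities add.
Σ(K_i·b_i) = 8.40×11.9 + 377×3.64 + 10.6×13.0 + 0.0649×3.72 = 1610 m²/day.
Hydraulic gradient i = (333.78 − 330.13) / 2370 = 3.65 / 2370 = 0.001540.
Q = Σ(K_i·b_i) · W · i = 1610 × 570 × 0.001540 = 1414 m³/day.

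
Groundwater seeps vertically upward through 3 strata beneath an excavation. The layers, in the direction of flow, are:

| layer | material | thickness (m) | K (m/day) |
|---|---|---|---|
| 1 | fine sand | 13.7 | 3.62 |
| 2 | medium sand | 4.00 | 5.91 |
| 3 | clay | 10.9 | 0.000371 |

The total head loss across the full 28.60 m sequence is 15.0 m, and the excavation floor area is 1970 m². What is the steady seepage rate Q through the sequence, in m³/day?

1.01

Flow is perpendicular to layering, so the layers act in series and the equivalent K is the thickness-weighted harmonic mean.
Total thickness L = 13.7 + 4.00 + 10.9 = 28.60 m.
Σ(b_i/K_i) = 13.7/3.62 + 4.00/5.91 + 10.9/0.000371 = 29385 d.
K_eq = L / Σ(b_i/K_i) = 28.60 / 29385 = 0.0009733 m/day.
Q = K_eq · A · (Δh/L) = 0.0009733 × 1970 × (15.0/28.60) = 1.006 m³/day.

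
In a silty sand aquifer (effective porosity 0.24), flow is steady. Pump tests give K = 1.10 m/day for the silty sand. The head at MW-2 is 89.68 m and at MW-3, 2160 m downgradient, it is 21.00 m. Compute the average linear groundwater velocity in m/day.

Hydraulic gradient i = (89.68 − 21.00) / 2160 = 68.68 / 2160 = 0.03180.
Darcy flux q = K · i = 1.100 × 0.03180 = 0.03498 m/day.
Seepage velocity v = q / n_e = 0.03498 / 0.24 = 0.1457 m/day.

0.146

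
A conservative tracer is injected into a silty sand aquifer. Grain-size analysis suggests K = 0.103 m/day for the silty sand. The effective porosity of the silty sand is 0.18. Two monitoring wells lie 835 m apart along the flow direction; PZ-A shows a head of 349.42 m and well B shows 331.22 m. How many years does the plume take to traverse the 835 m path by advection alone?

Hydraulic gradient i = (349.42 − 331.22) / 835 = 18.2 / 835 = 0.02180.
Darcy flux q = K · i = 0.1030 × 0.02180 = 0.002245 m/day.
Seepage velocity v = q / n_e = 0.002245 / 0.18 = 0.01247 m/day.
Travel time t = L / v = 835 / 0.01247 = 66948 days = 183.3 years.

183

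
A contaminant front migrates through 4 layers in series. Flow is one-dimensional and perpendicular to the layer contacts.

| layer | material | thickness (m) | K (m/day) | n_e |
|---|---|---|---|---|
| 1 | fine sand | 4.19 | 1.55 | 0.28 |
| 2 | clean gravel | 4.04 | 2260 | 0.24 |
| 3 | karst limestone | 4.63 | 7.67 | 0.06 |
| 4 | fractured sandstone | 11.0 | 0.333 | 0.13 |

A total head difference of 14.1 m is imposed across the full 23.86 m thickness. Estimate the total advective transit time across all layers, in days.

9.92

With flow normal to the layers, continuity requires the same specific discharge q through every layer.
Σ(b_i/K_i) = 4.19/1.55 + 4.04/2260 + 4.63/7.67 + 11.0/0.333 = 36.34 d.
q = Δh / Σ(b_i/K_i) = 14.1 / 36.34 = 0.3880 m/day.
In each layer the seepage velocity is v_i = q/n_i, so the layer transit time is t_i = b_i·n_i / q:
  layer 1 (fine sand): t_1 = 4.19 × 0.28 / 0.3880 = 3.024 d
  layer 2 (clean gravel): t_2 = 4.04 × 0.24 / 0.3880 = 2.499 d
  layer 3 (karst limestone): t_3 = 4.63 × 0.06 / 0.3880 = 0.7160 d
  layer 4 (fractured sandstone): t_4 = 11.0 × 0.13 / 0.3880 = 3.686 d
Total t = Σ t_i = 9.925 days.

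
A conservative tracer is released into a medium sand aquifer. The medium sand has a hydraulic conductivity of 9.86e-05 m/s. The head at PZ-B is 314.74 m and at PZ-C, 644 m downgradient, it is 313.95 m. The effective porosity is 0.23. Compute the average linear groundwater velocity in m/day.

0.0454

Convert K: 9.86e-05 m/s × 86400 = 8.519 m/day.
Hydraulic gradient i = (314.74 − 313.95) / 644 = 0.79 / 644 = 0.001227.
Darcy flux q = K · i = 8.519 × 0.001227 = 0.01045 m/day.
Seepage velocity v = q / n_e = 0.01045 / 0.23 = 0.04544 m/day.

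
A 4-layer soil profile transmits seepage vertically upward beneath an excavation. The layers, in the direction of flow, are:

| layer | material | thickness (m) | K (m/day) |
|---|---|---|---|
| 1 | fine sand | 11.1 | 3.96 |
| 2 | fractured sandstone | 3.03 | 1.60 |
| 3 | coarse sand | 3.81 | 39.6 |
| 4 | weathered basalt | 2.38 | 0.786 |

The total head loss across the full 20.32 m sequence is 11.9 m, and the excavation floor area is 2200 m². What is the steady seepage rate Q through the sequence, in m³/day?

3350

Flow is perpendicular to layering, so the layers act in series and the equivalent K is the thickness-weighted harmonic mean.
Total thickness L = 11.1 + 3.03 + 3.81 + 2.38 = 20.32 m.
Σ(b_i/K_i) = 11.1/3.96 + 3.03/1.60 + 3.81/39.6 + 2.38/0.786 = 7.821 d.
K_eq = L / Σ(b_i/K_i) = 20.32 / 7.821 = 2.598 m/day.
Q = K_eq · A · (Δh/L) = 2.598 × 2200 × (11.9/20.32) = 3347 m³/day.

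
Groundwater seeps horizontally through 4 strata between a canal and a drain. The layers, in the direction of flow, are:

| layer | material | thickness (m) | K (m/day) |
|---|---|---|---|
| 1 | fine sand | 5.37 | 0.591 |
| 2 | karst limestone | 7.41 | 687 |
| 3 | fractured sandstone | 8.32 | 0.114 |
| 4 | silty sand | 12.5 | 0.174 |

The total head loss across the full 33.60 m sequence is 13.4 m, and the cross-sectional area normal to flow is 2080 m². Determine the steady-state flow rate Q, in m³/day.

Flow is perpendicular to layering, so the layers act in series and the equivalent K is the thickness-weighted harmonic mean.
Total thickness L = 5.37 + 7.41 + 8.32 + 12.5 = 33.60 m.
Σ(b_i/K_i) = 5.37/0.591 + 7.41/687 + 8.32/0.114 + 12.5/0.174 = 153.9 d.
K_eq = L / Σ(b_i/K_i) = 33.60 / 153.9 = 0.2183 m/day.
Q = K_eq · A · (Δh/L) = 0.2183 × 2080 × (13.4/33.60) = 181.1 m³/day.

181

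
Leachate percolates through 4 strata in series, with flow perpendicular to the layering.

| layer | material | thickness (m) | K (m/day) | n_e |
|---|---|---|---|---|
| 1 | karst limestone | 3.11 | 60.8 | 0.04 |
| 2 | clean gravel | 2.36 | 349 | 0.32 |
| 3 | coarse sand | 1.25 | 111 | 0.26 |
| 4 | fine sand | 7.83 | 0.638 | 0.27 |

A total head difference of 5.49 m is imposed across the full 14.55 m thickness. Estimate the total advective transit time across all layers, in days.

7.46

With flow normal to the layers, continuity requires the same specific discharge q through every layer.
Σ(b_i/K_i) = 3.11/60.8 + 2.36/349 + 1.25/111 + 7.83/0.638 = 12.34 d.
q = Δh / Σ(b_i/K_i) = 5.49 / 12.34 = 0.4448 m/day.
In each layer the seepage velocity is v_i = q/n_i, so the layer transit time is t_i = b_i·n_i / q:
  layer 1 (karst limestone): t_1 = 3.11 × 0.04 / 0.4448 = 0.2797 d
  layer 2 (clean gravel): t_2 = 2.36 × 0.32 / 0.4448 = 1.698 d
  layer 3 (coarse sand): t_3 = 1.25 × 0.26 / 0.4448 = 0.7306 d
  layer 4 (fine sand): t_4 = 7.83 × 0.27 / 0.4448 = 4.753 d
Total t = Σ t_i = 7.461 days.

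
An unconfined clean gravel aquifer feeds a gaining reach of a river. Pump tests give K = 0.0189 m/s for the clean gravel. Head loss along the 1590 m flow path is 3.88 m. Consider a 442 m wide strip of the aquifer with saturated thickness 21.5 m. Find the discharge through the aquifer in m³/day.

Convert K: 0.0189 m/s × 86400 = 1633 m/day.
Cross-sectional area A = 442 × 21.5 = 9503 m².
Hydraulic gradient i = Δh / L = 3.88 / 1590 = 0.002440.
Darcy's law: Q = K · A · i = 1633 × 9503 × 0.002440 = 37868 m³/day.

37900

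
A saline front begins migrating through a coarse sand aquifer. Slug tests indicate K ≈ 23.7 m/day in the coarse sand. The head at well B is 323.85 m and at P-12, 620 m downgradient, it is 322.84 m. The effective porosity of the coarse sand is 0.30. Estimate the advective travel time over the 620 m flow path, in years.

Hydraulic gradient i = (323.85 − 322.84) / 620 = 1.01 / 620 = 0.001629.
Darcy flux q = K · i = 23.70 × 0.001629 = 0.03861 m/day.
Seepage velocity v = q / n_e = 0.03861 / 0.30 = 0.1287 m/day.
Travel time t = L / v = 620 / 0.1287 = 4818 days = 13.19 years.

13.2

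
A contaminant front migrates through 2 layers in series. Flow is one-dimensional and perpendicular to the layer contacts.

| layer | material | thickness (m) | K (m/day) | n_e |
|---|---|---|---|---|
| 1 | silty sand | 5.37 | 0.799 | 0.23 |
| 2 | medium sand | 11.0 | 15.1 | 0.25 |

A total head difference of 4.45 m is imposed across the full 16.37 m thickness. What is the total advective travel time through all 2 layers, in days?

6.67

With flow normal to the layers, continuity requires the same specific discharge q through every layer.
Σ(b_i/K_i) = 5.37/0.799 + 11.0/15.1 = 7.449 d.
q = Δh / Σ(b_i/K_i) = 4.45 / 7.449 = 0.5974 m/day.
In each layer the seepage velocity is v_i = q/n_i, so the layer transit time is t_i = b_i·n_i / q:
  layer 1 (silty sand): t_1 = 5.37 × 0.23 / 0.5974 = 2.068 d
  layer 2 (medium sand): t_2 = 11.0 × 0.25 / 0.5974 = 4.604 d
Total t = Σ t_i = 6.671 days.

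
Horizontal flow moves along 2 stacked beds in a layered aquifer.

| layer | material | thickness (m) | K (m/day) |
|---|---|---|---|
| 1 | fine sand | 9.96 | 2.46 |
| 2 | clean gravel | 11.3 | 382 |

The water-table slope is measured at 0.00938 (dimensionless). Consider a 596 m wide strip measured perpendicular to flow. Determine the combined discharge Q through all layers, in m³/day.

24300

Flow is parallel to layering, so each bed carries its own Darcy discharge and the transmissivities add.
Σ(K_i·b_i) = 2.46×9.96 + 382×11.3 = 4341 m²/day.
Hydraulic gradient i = 0.00938.
Q = Σ(K_i·b_i) · W · i = 4341 × 596 × 0.009380 = 24269 m³/day.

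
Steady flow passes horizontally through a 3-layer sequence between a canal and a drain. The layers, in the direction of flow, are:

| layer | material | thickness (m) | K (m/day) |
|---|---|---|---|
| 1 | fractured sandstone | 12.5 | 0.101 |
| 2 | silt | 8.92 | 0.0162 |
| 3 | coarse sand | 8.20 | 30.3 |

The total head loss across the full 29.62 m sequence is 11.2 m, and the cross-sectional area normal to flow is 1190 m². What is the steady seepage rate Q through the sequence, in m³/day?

19.8

Flow is perpendicular to layering, so the layers act in series and the equivalent K is the thickness-weighted harmonic mean.
Total thickness L = 12.5 + 8.92 + 8.20 = 29.62 m.
Σ(b_i/K_i) = 12.5/0.101 + 8.92/0.0162 + 8.20/30.3 = 674.7 d.
K_eq = L / Σ(b_i/K_i) = 29.62 / 674.7 = 0.04390 m/day.
Q = K_eq · A · (Δh/L) = 0.04390 × 1190 × (11.2/29.62) = 19.76 m³/day.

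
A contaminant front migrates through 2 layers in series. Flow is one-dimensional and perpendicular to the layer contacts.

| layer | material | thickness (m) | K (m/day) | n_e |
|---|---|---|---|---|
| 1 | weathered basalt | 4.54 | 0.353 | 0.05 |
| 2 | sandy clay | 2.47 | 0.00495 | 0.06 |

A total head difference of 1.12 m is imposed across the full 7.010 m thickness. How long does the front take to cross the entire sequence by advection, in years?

With flow normal to the layers, continuity requires the same specific discharge q through every layer.
Σ(b_i/K_i) = 4.54/0.353 + 2.47/0.00495 = 511.9 d.
q = Δh / Σ(b_i/K_i) = 1.12 / 511.9 = 0.002188 m/day.
In each layer the seepage velocity is v_i = q/n_i, so the layer transit time is t_i = b_i·n_i / q:
  layer 1 (weathered basalt): t_1 = 4.54 × 0.05 / 0.002188 = 103.7 d
  layer 2 (sandy clay): t_2 = 2.47 × 0.06 / 0.002188 = 67.73 d
Total t = Σ t_i = 171.5 days = 0.4695 years.

0.469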